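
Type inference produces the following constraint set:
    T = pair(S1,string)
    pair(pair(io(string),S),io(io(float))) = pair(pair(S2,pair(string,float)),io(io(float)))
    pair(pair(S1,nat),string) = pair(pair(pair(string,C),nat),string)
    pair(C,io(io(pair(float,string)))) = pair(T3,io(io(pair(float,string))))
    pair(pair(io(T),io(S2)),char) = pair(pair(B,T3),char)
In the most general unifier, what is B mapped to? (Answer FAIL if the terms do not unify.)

io(pair(pair(string,io(io(string))),string))

Bind T := pair(S1,string); substituting into the one remaining equation that mentions T gives: pair(pair(io(pair(S1,string)),io(S2)),char) = pair(pair(B,T3),char).
Decompose pair/2: pair(io(string),S) = pair(S2,pair(string,float)),  io(io(float)) = io(io(float)).
Decompose pair/2: io(string) = S2,  S = pair(string,float).
Bind S2 := io(string); substituting into the one remaining equation that mentions S2 gives: pair(pair(io(pair(S1,string)),io(io(string))),char) = pair(pair(B,T3),char).
Bind S := pair(string,float); no other remaining equation mentions S.
Delete trivial equation io(io(float)) = io(io(float)).
Decompose pair/2: pair(S1,nat) = pair(pair(string,C),nat),  string = string.
Decompose pair/2: S1 = pair(string,C),  nat = nat.
Bind S1 := pair(string,C); substituting into the one remaining equation that mentions S1 gives: pair(pair(io(pair(pair(string,C),string)),io(io(string))),char) = pair(pair(B,T3),char). Substituting into the earlier binding gives T := pair(pair(string,C),string).
Delete trivial equation nat = nat.
Delete trivial equation string = string.
Decompose pair/2: C = T3,  io(io(pair(float,string))) = io(io(pair(float,string))).
Bind C := T3; substituting into the one remaining equation that mentions C gives: pair(pair(io(pair(pair(string,T3),string)),io(io(string))),char) = pair(pair(B,T3),char). Substituting into the earlier bindings gives T := pair(pair(string,T3),string), S1 := pair(string,T3).
Delete trivial equation io(io(pair(float,string))) = io(io(pair(float,string))).
Decompose pair/2: pair(io(pair(pair(string,T3),string)),io(io(string))) = pair(B,T3),  char = char.
Decompose pair/2: io(pair(pair(string,T3),string)) = B,  io(io(string)) = T3.
Bind B := io(pair(pair(string,T3),string)); no other remaining equation mentions B.
Bind T3 := io(io(string)); no other remaining equation mentions T3. Substituting into the earlier bindings gives T := pair(pair(string,io(io(string))),string), S1 := pair(string,io(io(string))), C := io(io(string)), B := io(pair(pair(string,io(io(string))),string)).
Delete trivial equation char = char.
MGU = { T := pair(pair(string,io(io(string))),string), S2 := io(string), S := pair(string,float), S1 := pair(string,io(io(string))), C := io(io(string)), B := io(pair(pair(string,io(io(string))),string)), T3 := io(io(string)) }, so B := io(pair(pair(string,io(io(string))),string)).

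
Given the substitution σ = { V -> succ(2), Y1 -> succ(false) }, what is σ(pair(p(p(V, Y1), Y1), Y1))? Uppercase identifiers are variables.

Replace each occurrence of V with succ(2).
Replace each occurrence of Y1 with succ(false).
Result: pair(p(p(succ(2), succ(false)), succ(false)), succ(false)).

pair(p(p(succ(2), succ(false)), succ(false)), succ(false))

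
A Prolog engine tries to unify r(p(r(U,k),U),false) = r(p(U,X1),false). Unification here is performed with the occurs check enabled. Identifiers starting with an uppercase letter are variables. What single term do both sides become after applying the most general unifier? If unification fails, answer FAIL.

Decompose r/2: p(r(U,k),U) = p(U,X1),  false = false.
Decompose p/2: r(U,k) = U,  U = X1.
Occurs check fails: U occurs in r(U,k); the equation U = r(U,k) has no finite solution.

FAIL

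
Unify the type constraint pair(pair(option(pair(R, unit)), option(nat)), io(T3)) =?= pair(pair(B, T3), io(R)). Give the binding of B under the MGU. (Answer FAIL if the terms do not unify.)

Decompose pair/2: pair(option(pair(R, unit)), option(nat)) =?= pair(B, T3),  io(T3) =?= io(R).
Decompose pair/2: option(pair(R, unit)) =?= B,  option(nat) =?= T3.
Bind B := option(pair(R, unit)); no other remaining equation mentions B.
Bind T3 := option(nat); substituting into the remaining equation gives: io(option(nat)) =?= io(R).
Decompose io/1: option(nat) =?= R.
Bind R := option(nat). Substituting into the earlier binding gives B := option(pair(option(nat), unit)).
MGU = { B ↦ option(pair(option(nat), unit)), T3 ↦ option(nat), R ↦ option(nat) }, so B ↦ option(pair(option(nat), unit)).

option(pair(option(nat), unit))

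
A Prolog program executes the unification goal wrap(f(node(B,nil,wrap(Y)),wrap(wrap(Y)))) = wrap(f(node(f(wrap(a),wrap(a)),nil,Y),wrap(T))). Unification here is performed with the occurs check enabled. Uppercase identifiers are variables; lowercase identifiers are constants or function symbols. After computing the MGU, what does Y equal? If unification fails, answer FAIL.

Decompose wrap/1: f(node(B,nil,wrap(Y)),wrap(wrap(Y))) = f(node(f(wrap(a),wrap(a)),nil,Y),wrap(T)).
Decompose f/2: node(B,nil,wrap(Y)) = node(f(wrap(a),wrap(a)),nil,Y),  wrap(wrap(Y)) = wrap(T).
Decompose node/3: B = f(wrap(a),wrap(a)),  nil = nil,  wrap(Y) = Y.
Bind B := f(wrap(a),wrap(a)); no other remaining equation mentions B.
Delete trivial equation nil = nil.
Occurs check fails: Y occurs in wrap(Y); the equation Y = wrap(Y) has no finite solution.

FAIL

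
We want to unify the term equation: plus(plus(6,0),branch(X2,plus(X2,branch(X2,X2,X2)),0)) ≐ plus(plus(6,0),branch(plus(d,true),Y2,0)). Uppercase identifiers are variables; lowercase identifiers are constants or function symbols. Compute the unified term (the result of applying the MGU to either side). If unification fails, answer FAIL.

Decompose plus/2: plus(6,0) ≐ plus(6,0),  branch(X2,plus(X2,branch(X2,X2,X2)),0) ≐ branch(plus(d,true),Y2,0).
Delete trivial equation plus(6,0) ≐ plus(6,0).
Decompose branch/3: X2 ≐ plus(d,true),  plus(X2,branch(X2,X2,X2)) ≐ Y2,  0 ≐ 0.
Bind X2 := plus(d,true); substituting into the one remaining equation that mentions X2 gives: plus(plus(d,true),branch(plus(d,true),plus(d,true),plus(d,true))) ≐ Y2.
Bind Y2 := plus(plus(d,true),branch(plus(d,true),plus(d,true),plus(d,true))); no other remaining equation mentions Y2.
Delete trivial equation 0 ≐ 0.
Applying the MGU to either side gives plus(plus(6,0),branch(plus(d,true),plus(plus(d,true),branch(plus(d,true),plus(d,true),plus(d,true))),0)).

plus(plus(6,0),branch(plus(d,true),plus(plus(d,true),branch(plus(d,true),plus(d,true),plus(d,true))),0))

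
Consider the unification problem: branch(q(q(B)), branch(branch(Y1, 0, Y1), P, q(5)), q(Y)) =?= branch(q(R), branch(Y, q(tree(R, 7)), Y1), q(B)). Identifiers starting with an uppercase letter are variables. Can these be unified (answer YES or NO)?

Decompose branch/3: q(q(B)) =?= q(R),  branch(branch(Y1, 0, Y1), P, q(5)) =?= branch(Y, q(tree(R, 7)), Y1),  q(Y) =?= q(B).
Decompose q/1: q(B) =?= R.
Bind R := q(B); substituting into the one remaining equation that mentions R gives: branch(branch(Y1, 0, Y1), P, q(5)) =?= branch(Y, q(tree(q(B), 7)), Y1).
Decompose branch/3: branch(Y1, 0, Y1) =?= Y,  P =?= q(tree(q(B), 7)),  q(5) =?= Y1.
Bind Y := branch(Y1, 0, Y1); substituting into the one remaining equation that mentions Y gives: q(branch(Y1, 0, Y1)) =?= q(B).
Bind P := q(tree(q(B), 7)); no other remaining equation mentions P.
Bind Y1 := q(5); substituting into the remaining equation gives: q(branch(q(5), 0, q(5))) =?= q(B). Substituting into the earlier binding gives Y := branch(q(5), 0, q(5)).
Decompose q/1: branch(q(5), 0, q(5)) =?= B.
Bind B := branch(q(5), 0, q(5)). Substituting into the earlier bindings gives R := q(branch(q(5), 0, q(5))), P := q(tree(q(branch(q(5), 0, q(5))), 7)).
No equations remain and no clash or occurs-check failure arose, so a unifier exists.

YES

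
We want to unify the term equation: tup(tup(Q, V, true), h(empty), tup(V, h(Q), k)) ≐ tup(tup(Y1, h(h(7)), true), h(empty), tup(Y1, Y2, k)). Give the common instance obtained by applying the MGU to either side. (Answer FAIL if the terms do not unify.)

Decompose tup/3: tup(Q, V, true) ≐ tup(Y1, h(h(7)), true),  h(empty) ≐ h(empty),  tup(V, h(Q), k) ≐ tup(Y1, Y2, k).
Decompose tup/3: Q ≐ Y1,  V ≐ h(h(7)),  true ≐ true.
Bind Q := Y1; substituting into the one remaining equation that mentions Q gives: tup(V, h(Y1), k) ≐ tup(Y1, Y2, k).
Bind V := h(h(7)); substituting into the one remaining equation that mentions V gives: tup(h(h(7)), h(Y1), k) ≐ tup(Y1, Y2, k).
Delete trivial equation true ≐ true.
Delete trivial equation h(empty) ≐ h(empty).
Decompose tup/3: h(h(7)) ≐ Y1,  h(Y1) ≐ Y2,  k ≐ k.
Bind Y1 := h(h(7)); substituting into the one remaining equation that mentions Y1 gives: h(h(h(7))) ≐ Y2. Substituting into the earlier binding gives Q := h(h(7)).
Bind Y2 := h(h(h(7))); no other remaining equation mentions Y2.
Delete trivial equation k ≐ k.
Applying the MGU to either side gives tup(tup(h(h(7)), h(h(7)), true), h(empty), tup(h(h(7)), h(h(h(7))), k)).

tup(tup(h(h(7)), h(h(7)), true), h(empty), tup(h(h(7)), h(h(h(7))), k))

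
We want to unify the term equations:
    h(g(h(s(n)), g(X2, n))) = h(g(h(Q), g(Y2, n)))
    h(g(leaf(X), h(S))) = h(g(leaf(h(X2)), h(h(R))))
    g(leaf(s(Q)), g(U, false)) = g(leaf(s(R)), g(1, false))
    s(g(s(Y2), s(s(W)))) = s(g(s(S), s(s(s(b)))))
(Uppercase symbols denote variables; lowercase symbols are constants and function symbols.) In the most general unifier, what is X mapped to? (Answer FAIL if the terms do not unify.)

h(h(s(n)))

Decompose h/1: g(h(s(n)), g(X2, n)) = g(h(Q), g(Y2, n)).
Decompose g/2: h(s(n)) = h(Q),  g(X2, n) = g(Y2, n).
Decompose h/1: s(n) = Q.
Bind Q := s(n); substituting into the one remaining equation that mentions Q gives: g(leaf(s(s(n))), g(U, false)) = g(leaf(s(R)), g(1, false)).
Decompose g/2: X2 = Y2,  n = n.
Bind X2 := Y2; substituting into the one remaining equation that mentions X2 gives: h(g(leaf(X), h(S))) = h(g(leaf(h(Y2)), h(h(R)))).
Delete trivial equation n = n.
Decompose h/1: g(leaf(X), h(S)) = g(leaf(h(Y2)), h(h(R))).
Decompose g/2: leaf(X) = leaf(h(Y2)),  h(S) = h(h(R)).
Decompose leaf/1: X = h(Y2).
Bind X := h(Y2); no other remaining equation mentions X.
Decompose h/1: S = h(R).
Bind S := h(R); substituting into the one remaining equation that mentions S gives: s(g(s(Y2), s(s(W)))) = s(g(s(h(R)), s(s(s(b))))).
Decompose g/2: leaf(s(s(n))) = leaf(s(R)),  g(U, false) = g(1, false).
Decompose leaf/1: s(s(n)) = s(R).
Decompose s/1: s(n) = R.
Bind R := s(n); substituting into the one remaining equation that mentions R gives: s(g(s(Y2), s(s(W)))) = s(g(s(h(s(n))), s(s(s(b))))). Substituting into the earlier binding gives S := h(s(n)).
Decompose g/2: U = 1,  false = false.
Bind U := 1; no other remaining equation mentions U.
Delete trivial equation false = false.
Decompose s/1: g(s(Y2), s(s(W))) = g(s(h(s(n))), s(s(s(b)))).
Decompose g/2: s(Y2) = s(h(s(n))),  s(s(W)) = s(s(s(b))).
Decompose s/1: Y2 = h(s(n)).
Bind Y2 := h(s(n)); no other remaining equation mentions Y2. Substituting into the earlier bindings gives X2 := h(s(n)), X := h(h(s(n))).
Decompose s/1: s(W) = s(s(b)).
Decompose s/1: W = s(b).
Bind W := s(b).
MGU = { Q -> s(n), X2 -> h(s(n)), X -> h(h(s(n))), S -> h(s(n)), R -> s(n), U -> 1, Y2 -> h(s(n)), W -> s(b) }, so X -> h(h(s(n))).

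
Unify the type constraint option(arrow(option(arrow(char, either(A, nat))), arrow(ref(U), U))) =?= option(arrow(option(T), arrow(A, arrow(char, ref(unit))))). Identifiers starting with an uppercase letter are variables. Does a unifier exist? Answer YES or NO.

Decompose option/1: arrow(option(arrow(char, either(A, nat))), arrow(ref(U), U)) =?= arrow(option(T), arrow(A, arrow(char, ref(unit)))).
Decompose arrow/2: option(arrow(char, either(A, nat))) =?= option(T),  arrow(ref(U), U) =?= arrow(A, arrow(char, ref(unit))).
Decompose option/1: arrow(char, either(A, nat)) =?= T.
Bind T := arrow(char, either(A, nat)); no other remaining equation mentions T.
Decompose arrow/2: ref(U) =?= A,  U =?= arrow(char, ref(unit)).
Bind A := ref(U); no other remaining equation mentions A. Substituting into the earlier binding gives T := arrow(char, either(ref(U), nat)).
Bind U := arrow(char, ref(unit)). Substituting into the earlier bindings gives T := arrow(char, either(ref(arrow(char, ref(unit))), nat)), A := ref(arrow(char, ref(unit))).
No equations remain and no clash or occurs-check failure arose, so a unifier exists.

YES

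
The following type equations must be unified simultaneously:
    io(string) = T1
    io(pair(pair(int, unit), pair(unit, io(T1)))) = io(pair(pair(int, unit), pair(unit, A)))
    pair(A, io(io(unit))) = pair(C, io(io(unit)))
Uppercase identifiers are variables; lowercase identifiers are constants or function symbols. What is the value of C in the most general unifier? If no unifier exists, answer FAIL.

Bind T1 := io(string); substituting into the one remaining equation that mentions T1 gives: io(pair(pair(int, unit), pair(unit, io(io(string))))) = io(pair(pair(int, unit), pair(unit, A))).
Decompose io/1: pair(pair(int, unit), pair(unit, io(io(string)))) = pair(pair(int, unit), pair(unit, A)).
Decompose pair/2: pair(int, unit) = pair(int, unit),  pair(unit, io(io(string))) = pair(unit, A).
Delete trivial equation pair(int, unit) = pair(int, unit).
Decompose pair/2: unit = unit,  io(io(string)) = A.
Delete trivial equation unit = unit.
Bind A := io(io(string)); substituting into the remaining equation gives: pair(io(io(string)), io(io(unit))) = pair(C, io(io(unit))).
Decompose pair/2: io(io(string)) = C,  io(io(unit)) = io(io(unit)).
Bind C := io(io(string)); no other remaining equation mentions C.
Delete trivial equation io(io(unit)) = io(io(unit)).
MGU = { T1 -> io(string), A -> io(io(string)), C -> io(io(string)) }, so C -> io(io(string)).

io(io(string))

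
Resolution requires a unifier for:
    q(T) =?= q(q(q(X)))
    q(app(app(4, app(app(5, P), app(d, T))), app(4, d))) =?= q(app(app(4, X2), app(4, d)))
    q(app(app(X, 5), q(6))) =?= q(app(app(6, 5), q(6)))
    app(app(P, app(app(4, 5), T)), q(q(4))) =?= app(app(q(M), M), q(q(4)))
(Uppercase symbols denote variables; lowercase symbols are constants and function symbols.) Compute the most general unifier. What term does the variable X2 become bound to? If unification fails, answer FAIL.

app(app(5, q(app(app(4, 5), q(q(6))))), app(d, q(q(6))))

Decompose q/1: T =?= q(q(X)).
Bind T := q(q(X)); substituting into the 2 remaining equations that mention T gives: q(app(app(4, app(app(5, P), app(d, q(q(X))))), app(4, d))) =?= q(app(app(4, X2), app(4, d))),  app(app(P, app(app(4, 5), q(q(X)))), q(q(4))) =?= app(app(q(M), M), q(q(4))).
Decompose q/1: app(app(4, app(app(5, P), app(d, q(q(X))))), app(4, d)) =?= app(app(4, X2), app(4, d)).
Decompose app/2: app(4, app(app(5, P), app(d, q(q(X))))) =?= app(4, X2),  app(4, d) =?= app(4, d).
Decompose app/2: 4 =?= 4,  app(app(5, P), app(d, q(q(X)))) =?= X2.
Delete trivial equation 4 =?= 4.
Bind X2 := app(app(5, P), app(d, q(q(X)))); no other remaining equation mentions X2.
Delete trivial equation app(4, d) =?= app(4, d).
Decompose q/1: app(app(X, 5), q(6)) =?= app(app(6, 5), q(6)).
Decompose app/2: app(X, 5) =?= app(6, 5),  q(6) =?= q(6).
Decompose app/2: X =?= 6,  5 =?= 5.
Bind X := 6; substituting into the one remaining equation that mentions X gives: app(app(P, app(app(4, 5), q(q(6)))), q(q(4))) =?= app(app(q(M), M), q(q(4))). Substituting into the earlier bindings gives T := q(q(6)), X2 := app(app(5, P), app(d, q(q(6)))).
Delete trivial equation 5 =?= 5.
Delete trivial equation q(6) =?= q(6).
Decompose app/2: app(P, app(app(4, 5), q(q(6)))) =?= app(q(M), M),  q(q(4)) =?= q(q(4)).
Decompose app/2: P =?= q(M),  app(app(4, 5), q(q(6))) =?= M.
Bind P := q(M); no other remaining equation mentions P. Substituting into the earlier binding gives X2 := app(app(5, q(M)), app(d, q(q(6)))).
Bind M := app(app(4, 5), q(q(6))); no other remaining equation mentions M. Substituting into the earlier bindings gives X2 := app(app(5, q(app(app(4, 5), q(q(6))))), app(d, q(q(6)))), P := q(app(app(4, 5), q(q(6)))).
Delete trivial equation q(q(4)) =?= q(q(4)).
MGU = { T -> q(q(6)), X2 -> app(app(5, q(app(app(4, 5), q(q(6))))), app(d, q(q(6)))), X -> 6, P -> q(app(app(4, 5), q(q(6)))), M -> app(app(4, 5), q(q(6))) }, so X2 -> app(app(5, q(app(app(4, 5), q(q(6))))), app(d, q(q(6)))).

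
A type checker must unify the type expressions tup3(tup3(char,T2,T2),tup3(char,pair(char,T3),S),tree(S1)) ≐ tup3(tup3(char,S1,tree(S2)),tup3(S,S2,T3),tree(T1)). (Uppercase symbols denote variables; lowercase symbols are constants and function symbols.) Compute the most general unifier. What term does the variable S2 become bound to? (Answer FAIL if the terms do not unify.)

Decompose tup3/3: tup3(char,T2,T2) ≐ tup3(char,S1,tree(S2)),  tup3(char,pair(char,T3),S) ≐ tup3(S,S2,T3),  tree(S1) ≐ tree(T1).
Decompose tup3/3: char ≐ char,  T2 ≐ S1,  T2 ≐ tree(S2).
Delete trivial equation char ≐ char.
Bind T2 := S1; substituting into the one remaining equation that mentions T2 gives: S1 ≐ tree(S2).
Bind S1 := tree(S2); substituting into the one remaining equation that mentions S1 gives: tree(tree(S2)) ≐ tree(T1). Substituting into the earlier binding gives T2 := tree(S2).
Decompose tup3/3: char ≐ S,  pair(char,T3) ≐ S2,  S ≐ T3.
Bind S := char; substituting into the one remaining equation that mentions S gives: char ≐ T3.
Bind S2 := pair(char,T3); substituting into the one remaining equation that mentions S2 gives: tree(tree(pair(char,T3))) ≐ tree(T1). Substituting into the earlier bindings gives T2 := tree(pair(char,T3)), S1 := tree(pair(char,T3)).
Bind T3 := char; substituting into the remaining equation gives: tree(tree(pair(char,char))) ≐ tree(T1). Substituting into the earlier bindings gives T2 := tree(pair(char,char)), S1 := tree(pair(char,char)), S2 := pair(char,char).
Decompose tree/1: tree(pair(char,char)) ≐ T1.
Bind T1 := tree(pair(char,char)).
MGU = { T2 ↦ tree(pair(char,char)), S1 ↦ tree(pair(char,char)), S ↦ char, S2 ↦ pair(char,char), T3 ↦ char, T1 ↦ tree(pair(char,char)) }, so S2 ↦ pair(char,char).

pair(char,char)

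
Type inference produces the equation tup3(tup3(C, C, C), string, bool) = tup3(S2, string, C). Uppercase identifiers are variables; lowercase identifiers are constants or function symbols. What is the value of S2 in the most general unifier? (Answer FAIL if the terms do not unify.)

Decompose tup3/3: tup3(C, C, C) = S2,  string = string,  bool = C.
Bind S2 := tup3(C, C, C); no other remaining equation mentions S2.
Delete trivial equation string = string.
Bind C := bool. Substituting into the earlier binding gives S2 := tup3(bool, bool, bool).
MGU = { S2 -> tup3(bool, bool, bool), C -> bool }, so S2 -> tup3(bool, bool, bool).

tup3(bool, bool, bool)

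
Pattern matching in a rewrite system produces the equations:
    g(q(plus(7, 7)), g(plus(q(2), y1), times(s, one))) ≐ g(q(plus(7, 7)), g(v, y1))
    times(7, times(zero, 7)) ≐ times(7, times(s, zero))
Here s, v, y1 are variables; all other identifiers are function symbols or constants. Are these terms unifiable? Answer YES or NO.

NO

Decompose g/2: q(plus(7, 7)) ≐ q(plus(7, 7)),  g(plus(q(2), y1), times(s, one)) ≐ g(v, y1).
Delete trivial equation q(plus(7, 7)) ≐ q(plus(7, 7)).
Decompose g/2: plus(q(2), y1) ≐ v,  times(s, one) ≐ y1.
Bind v := plus(q(2), y1); no other remaining equation mentions v.
Bind y1 := times(s, one); no other remaining equation mentions y1. Substituting into the earlier binding gives v := plus(q(2), times(s, one)).
Decompose times/2: 7 ≐ 7,  times(zero, 7) ≐ times(s, zero).
Delete trivial equation 7 ≐ 7.
Decompose times/2: zero ≐ s,  7 ≐ zero.
Bind s := zero; no other remaining equation mentions s. Substituting into the earlier bindings gives v := plus(q(2), times(zero, one)), y1 := times(zero, one).
Clash: constants 7 and zero differ; no unifier exists.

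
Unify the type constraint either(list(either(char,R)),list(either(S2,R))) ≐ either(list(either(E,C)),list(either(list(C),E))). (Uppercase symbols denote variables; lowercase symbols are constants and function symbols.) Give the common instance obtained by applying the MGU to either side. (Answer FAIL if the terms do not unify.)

either(list(either(char,char)),list(either(list(char),char)))

Decompose either/2: list(either(char,R)) ≐ list(either(E,C)),  list(either(S2,R)) ≐ list(either(list(C),E)).
Decompose list/1: either(char,R) ≐ either(E,C).
Decompose either/2: char ≐ E,  R ≐ C.
Bind E := char; substituting into the one remaining equation that mentions E gives: list(either(S2,R)) ≐ list(either(list(C),char)).
Bind R := C; substituting into the remaining equation gives: list(either(S2,C)) ≐ list(either(list(C),char)).
Decompose list/1: either(S2,C) ≐ either(list(C),char).
Decompose either/2: S2 ≐ list(C),  C ≐ char.
Bind S2 := list(C); no other remaining equation mentions S2.
Bind C := char. Substituting into the earlier bindings gives R := char, S2 := list(char).
Applying the MGU to either side gives either(list(either(char,char)),list(either(list(char),char))).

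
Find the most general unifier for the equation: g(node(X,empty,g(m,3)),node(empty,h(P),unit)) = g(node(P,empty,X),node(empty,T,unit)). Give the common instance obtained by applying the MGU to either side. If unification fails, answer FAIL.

Decompose g/2: node(X,empty,g(m,3)) = node(P,empty,X),  node(empty,h(P),unit) = node(empty,T,unit).
Decompose node/3: X = P,  empty = empty,  g(m,3) = X.
Bind X := P; substituting into the one remaining equation that mentions X gives: g(m,3) = P.
Delete trivial equation empty = empty.
Bind P := g(m,3); substituting into the remaining equation gives: node(empty,h(g(m,3)),unit) = node(empty,T,unit). Substituting into the earlier binding gives X := g(m,3).
Decompose node/3: empty = empty,  h(g(m,3)) = T,  unit = unit.
Delete trivial equation empty = empty.
Bind T := h(g(m,3)); no other remaining equation mentions T.
Delete trivial equation unit = unit.
Applying the MGU to either side gives g(node(g(m,3),empty,g(m,3)),node(empty,h(g(m,3)),unit)).

g(node(g(m,3),empty,g(m,3)),node(empty,h(g(m,3)),unit))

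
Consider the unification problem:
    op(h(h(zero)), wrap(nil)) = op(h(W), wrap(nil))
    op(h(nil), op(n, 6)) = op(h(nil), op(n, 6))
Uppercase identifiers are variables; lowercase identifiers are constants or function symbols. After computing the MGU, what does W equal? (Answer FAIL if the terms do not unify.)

h(zero)

Decompose op/2: h(h(zero)) = h(W),  wrap(nil) = wrap(nil).
Decompose h/1: h(zero) = W.
Bind W := h(zero); no other remaining equation mentions W.
Delete trivial equation wrap(nil) = wrap(nil).
Delete trivial equation op(h(nil), op(n, 6)) = op(h(nil), op(n, 6)).
MGU = { W -> h(zero) }, so W -> h(zero).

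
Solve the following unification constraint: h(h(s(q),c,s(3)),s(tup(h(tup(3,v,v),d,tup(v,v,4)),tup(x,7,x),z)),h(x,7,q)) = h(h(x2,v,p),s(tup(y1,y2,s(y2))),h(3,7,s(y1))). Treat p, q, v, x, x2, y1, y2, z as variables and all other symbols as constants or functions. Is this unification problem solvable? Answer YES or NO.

Decompose h/3: h(s(q),c,s(3)) = h(x2,v,p),  s(tup(h(tup(3,v,v),d,tup(v,v,4)),tup(x,7,x),z)) = s(tup(y1,y2,s(y2))),  h(x,7,q) = h(3,7,s(y1)).
Decompose h/3: s(q) = x2,  c = v,  s(3) = p.
Bind x2 := s(q); no other remaining equation mentions x2.
Bind v := c; substituting into the one remaining equation that mentions v gives: s(tup(h(tup(3,c,c),d,tup(c,c,4)),tup(x,7,x),z)) = s(tup(y1,y2,s(y2))).
Bind p := s(3); no other remaining equation mentions p.
Decompose s/1: tup(h(tup(3,c,c),d,tup(c,c,4)),tup(x,7,x),z) = tup(y1,y2,s(y2)).
Decompose tup/3: h(tup(3,c,c),d,tup(c,c,4)) = y1,  tup(x,7,x) = y2,  z = s(y2).
Bind y1 := h(tup(3,c,c),d,tup(c,c,4)); substituting into the one remaining equation that mentions y1 gives: h(x,7,q) = h(3,7,s(h(tup(3,c,c),d,tup(c,c,4)))).
Bind y2 := tup(x,7,x); substituting into the one remaining equation that mentions y2 gives: z = s(tup(x,7,x)).
Bind z := s(tup(x,7,x)); no other remaining equation mentions z.
Decompose h/3: x = 3,  7 = 7,  q = s(h(tup(3,c,c),d,tup(c,c,4))).
Bind x := 3; no other remaining equation mentions x. Substituting into the earlier bindings gives y2 := tup(3,7,3), z := s(tup(3,7,3)).
Delete trivial equation 7 = 7.
Bind q := s(h(tup(3,c,c),d,tup(c,c,4))). Substituting into the earlier binding gives x2 := s(s(h(tup(3,c,c),d,tup(c,c,4)))).
No equations remain and no clash or occurs-check failure arose, so a unifier exists.

YES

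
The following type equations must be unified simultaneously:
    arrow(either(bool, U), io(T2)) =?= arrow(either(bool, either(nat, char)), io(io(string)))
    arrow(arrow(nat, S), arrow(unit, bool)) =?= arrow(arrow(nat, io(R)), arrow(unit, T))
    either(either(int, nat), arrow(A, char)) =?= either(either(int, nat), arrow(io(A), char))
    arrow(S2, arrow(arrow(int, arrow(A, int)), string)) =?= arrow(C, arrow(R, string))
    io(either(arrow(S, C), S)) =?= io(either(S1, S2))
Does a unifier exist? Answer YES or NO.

Decompose arrow/2: either(bool, U) =?= either(bool, either(nat, char)),  io(T2) =?= io(io(string)).
Decompose either/2: bool =?= bool,  U =?= either(nat, char).
Delete trivial equation bool =?= bool.
Bind U := either(nat, char); no other remaining equation mentions U.
Decompose io/1: T2 =?= io(string).
Bind T2 := io(string); no other remaining equation mentions T2.
Decompose arrow/2: arrow(nat, S) =?= arrow(nat, io(R)),  arrow(unit, bool) =?= arrow(unit, T).
Decompose arrow/2: nat =?= nat,  S =?= io(R).
Delete trivial equation nat =?= nat.
Bind S := io(R); substituting into the one remaining equation that mentions S gives: io(either(arrow(io(R), C), io(R))) =?= io(either(S1, S2)).
Decompose arrow/2: unit =?= unit,  bool =?= T.
Delete trivial equation unit =?= unit.
Bind T := bool; no other remaining equation mentions T.
Decompose either/2: either(int, nat) =?= either(int, nat),  arrow(A, char) =?= arrow(io(A), char).
Delete trivial equation either(int, nat) =?= either(int, nat).
Decompose arrow/2: A =?= io(A),  char =?= char.
Occurs check fails: A occurs in io(A); the equation A =?= io(A) has no finite solution.

NO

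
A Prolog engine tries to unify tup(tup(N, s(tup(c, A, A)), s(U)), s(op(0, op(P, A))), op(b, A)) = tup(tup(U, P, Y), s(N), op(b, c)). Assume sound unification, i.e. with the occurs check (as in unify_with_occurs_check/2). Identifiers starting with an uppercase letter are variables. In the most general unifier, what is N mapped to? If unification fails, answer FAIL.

Decompose tup/3: tup(N, s(tup(c, A, A)), s(U)) = tup(U, P, Y),  s(op(0, op(P, A))) = s(N),  op(b, A) = op(b, c).
Decompose tup/3: N = U,  s(tup(c, A, A)) = P,  s(U) = Y.
Bind N := U; substituting into the one remaining equation that mentions N gives: s(op(0, op(P, A))) = s(U).
Bind P := s(tup(c, A, A)); substituting into the one remaining equation that mentions P gives: s(op(0, op(s(tup(c, A, A)), A))) = s(U).
Bind Y := s(U); no other remaining equation mentions Y.
Decompose s/1: op(0, op(s(tup(c, A, A)), A)) = U.
Bind U := op(0, op(s(tup(c, A, A)), A)); no other remaining equation mentions U. Substituting into the earlier bindings gives N := op(0, op(s(tup(c, A, A)), A)), Y := s(op(0, op(s(tup(c, A, A)), A))).
Decompose op/2: b = b,  A = c.
Delete trivial equation b = b.
Bind A := c. Substituting into the earlier bindings gives N := op(0, op(s(tup(c, c, c)), c)), P := s(tup(c, c, c)), Y := s(op(0, op(s(tup(c, c, c)), c))), U := op(0, op(s(tup(c, c, c)), c)).
MGU = { N ↦ op(0, op(s(tup(c, c, c)), c)), P ↦ s(tup(c, c, c)), Y ↦ s(op(0, op(s(tup(c, c, c)), c))), U ↦ op(0, op(s(tup(c, c, c)), c)), A ↦ c }, so N ↦ op(0, op(s(tup(c, c, c)), c)).

op(0, op(s(tup(c, c, c)), c))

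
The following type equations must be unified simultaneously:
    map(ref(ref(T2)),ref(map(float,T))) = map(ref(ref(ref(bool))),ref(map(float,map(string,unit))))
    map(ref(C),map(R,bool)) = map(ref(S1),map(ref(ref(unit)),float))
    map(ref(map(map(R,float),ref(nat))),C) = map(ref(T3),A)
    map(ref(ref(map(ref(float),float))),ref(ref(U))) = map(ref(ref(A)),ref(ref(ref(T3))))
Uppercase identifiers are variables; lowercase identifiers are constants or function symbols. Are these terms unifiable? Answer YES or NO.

Decompose map/2: ref(ref(T2)) = ref(ref(ref(bool))),  ref(map(float,T)) = ref(map(float,map(string,unit))).
Decompose ref/1: ref(T2) = ref(ref(bool)).
Decompose ref/1: T2 = ref(bool).
Bind T2 := ref(bool); no other remaining equation mentions T2.
Decompose ref/1: map(float,T) = map(float,map(string,unit)).
Decompose map/2: float = float,  T = map(string,unit).
Delete trivial equation float = float.
Bind T := map(string,unit); no other remaining equation mentions T.
Decompose map/2: ref(C) = ref(S1),  map(R,bool) = map(ref(ref(unit)),float).
Decompose ref/1: C = S1.
Bind C := S1; substituting into the one remaining equation that mentions C gives: map(ref(map(map(R,float),ref(nat))),S1) = map(ref(T3),A).
Decompose map/2: R = ref(ref(unit)),  bool = float.
Bind R := ref(ref(unit)); substituting into the one remaining equation that mentions R gives: map(ref(map(map(ref(ref(unit)),float),ref(nat))),S1) = map(ref(T3),A).
Clash: constants bool and float differ; no unifier exists.

NO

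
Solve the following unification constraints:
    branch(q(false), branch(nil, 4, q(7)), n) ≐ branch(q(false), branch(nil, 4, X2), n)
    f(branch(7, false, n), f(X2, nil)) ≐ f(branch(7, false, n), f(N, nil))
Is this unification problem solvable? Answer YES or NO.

Decompose branch/3: q(false) ≐ q(false),  branch(nil, 4, q(7)) ≐ branch(nil, 4, X2),  n ≐ n.
Delete trivial equation q(false) ≐ q(false).
Decompose branch/3: nil ≐ nil,  4 ≐ 4,  q(7) ≐ X2.
Delete trivial equation nil ≐ nil.
Delete trivial equation 4 ≐ 4.
Bind X2 := q(7); substituting into the one remaining equation that mentions X2 gives: f(branch(7, false, n), f(q(7), nil)) ≐ f(branch(7, false, n), f(N, nil)).
Delete trivial equation n ≐ n.
Decompose f/2: branch(7, false, n) ≐ branch(7, false, n),  f(q(7), nil) ≐ f(N, nil).
Delete trivial equation branch(7, false, n) ≐ branch(7, false, n).
Decompose f/2: q(7) ≐ N,  nil ≐ nil.
Bind N := q(7); no other remaining equation mentions N.
Delete trivial equation nil ≐ nil.
No equations remain and no clash or occurs-check failure arose, so a unifier exists.

YES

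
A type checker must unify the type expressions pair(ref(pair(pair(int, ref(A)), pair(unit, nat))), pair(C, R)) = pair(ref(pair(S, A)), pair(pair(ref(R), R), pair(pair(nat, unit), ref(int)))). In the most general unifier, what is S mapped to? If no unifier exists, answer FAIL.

pair(int, ref(pair(unit, nat)))

Decompose pair/2: ref(pair(pair(int, ref(A)), pair(unit, nat))) = ref(pair(S, A)),  pair(C, R) = pair(pair(ref(R), R), pair(pair(nat, unit), ref(int))).
Decompose ref/1: pair(pair(int, ref(A)), pair(unit, nat)) = pair(S, A).
Decompose pair/2: pair(int, ref(A)) = S,  pair(unit, nat) = A.
Bind S := pair(int, ref(A)); no other remaining equation mentions S.
Bind A := pair(unit, nat); no other remaining equation mentions A. Substituting into the earlier binding gives S := pair(int, ref(pair(unit, nat))).
Decompose pair/2: C = pair(ref(R), R),  R = pair(pair(nat, unit), ref(int)).
Bind C := pair(ref(R), R); no other remaining equation mentions C.
Bind R := pair(pair(nat, unit), ref(int)). Substituting into the earlier binding gives C := pair(ref(pair(pair(nat, unit), ref(int))), pair(pair(nat, unit), ref(int))).
MGU = { S := pair(int, ref(pair(unit, nat))), A := pair(unit, nat), C := pair(ref(pair(pair(nat, unit), ref(int))), pair(pair(nat, unit), ref(int))), R := pair(pair(nat, unit), ref(int)) }, so S := pair(int, ref(pair(unit, nat))).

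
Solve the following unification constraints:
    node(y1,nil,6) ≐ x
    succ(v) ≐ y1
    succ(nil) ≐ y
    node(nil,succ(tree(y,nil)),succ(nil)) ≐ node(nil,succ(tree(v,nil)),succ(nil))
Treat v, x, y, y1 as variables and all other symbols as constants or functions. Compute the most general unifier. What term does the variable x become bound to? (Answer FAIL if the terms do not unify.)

node(succ(succ(nil)),nil,6)

Bind x := node(y1,nil,6); no other remaining equation mentions x.
Bind y1 := succ(v); no other remaining equation mentions y1. Substituting into the earlier binding gives x := node(succ(v),nil,6).
Bind y := succ(nil); substituting into the remaining equation gives: node(nil,succ(tree(succ(nil),nil)),succ(nil)) ≐ node(nil,succ(tree(v,nil)),succ(nil)).
Decompose node/3: nil ≐ nil,  succ(tree(succ(nil),nil)) ≐ succ(tree(v,nil)),  succ(nil) ≐ succ(nil).
Delete trivial equation nil ≐ nil.
Decompose succ/1: tree(succ(nil),nil) ≐ tree(v,nil).
Decompose tree/2: succ(nil) ≐ v,  nil ≐ nil.
Bind v := succ(nil); no other remaining equation mentions v. Substituting into the earlier bindings gives x := node(succ(succ(nil)),nil,6), y1 := succ(succ(nil)).
Delete trivial equation nil ≐ nil.
Delete trivial equation succ(nil) ≐ succ(nil).
MGU = { x -> node(succ(succ(nil)),nil,6), y1 -> succ(succ(nil)), y -> succ(nil), v -> succ(nil) }, so x -> node(succ(succ(nil)),nil,6).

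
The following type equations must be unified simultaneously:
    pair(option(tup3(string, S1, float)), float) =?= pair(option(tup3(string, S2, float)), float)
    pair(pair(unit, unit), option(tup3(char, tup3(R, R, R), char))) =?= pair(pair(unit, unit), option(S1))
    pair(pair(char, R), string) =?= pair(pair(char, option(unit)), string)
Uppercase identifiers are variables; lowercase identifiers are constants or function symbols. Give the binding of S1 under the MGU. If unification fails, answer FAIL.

tup3(char, tup3(option(unit), option(unit), option(unit)), char)

Decompose pair/2: option(tup3(string, S1, float)) =?= option(tup3(string, S2, float)),  float =?= float.
Decompose option/1: tup3(string, S1, float) =?= tup3(string, S2, float).
Decompose tup3/3: string =?= string,  S1 =?= S2,  float =?= float.
Delete trivial equation string =?= string.
Bind S1 := S2; substituting into the one remaining equation that mentions S1 gives: pair(pair(unit, unit), option(tup3(char, tup3(R, R, R), char))) =?= pair(pair(unit, unit), option(S2)).
Delete trivial equation float =?= float.
Delete trivial equation float =?= float.
Decompose pair/2: pair(unit, unit) =?= pair(unit, unit),  option(tup3(char, tup3(R, R, R), char)) =?= option(S2).
Delete trivial equation pair(unit, unit) =?= pair(unit, unit).
Decompose option/1: tup3(char, tup3(R, R, R), char) =?= S2.
Bind S2 := tup3(char, tup3(R, R, R), char); no other remaining equation mentions S2. Substituting into the earlier binding gives S1 := tup3(char, tup3(R, R, R), char).
Decompose pair/2: pair(char, R) =?= pair(char, option(unit)),  string =?= string.
Decompose pair/2: char =?= char,  R =?= option(unit).
Delete trivial equation char =?= char.
Bind R := option(unit); no other remaining equation mentions R. Substituting into the earlier bindings gives S1 := tup3(char, tup3(option(unit), option(unit), option(unit)), char), S2 := tup3(char, tup3(option(unit), option(unit), option(unit)), char).
Delete trivial equation string =?= string.
MGU = { S1 := tup3(char, tup3(option(unit), option(unit), option(unit)), char), S2 := tup3(char, tup3(option(unit), option(unit), option(unit)), char), R := option(unit) }, so S1 := tup3(char, tup3(option(unit), option(unit), option(unit)), char).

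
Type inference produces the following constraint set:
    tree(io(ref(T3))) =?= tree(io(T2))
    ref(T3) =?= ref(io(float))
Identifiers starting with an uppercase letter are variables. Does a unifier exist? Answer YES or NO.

YES

Decompose tree/1: io(ref(T3)) =?= io(T2).
Decompose io/1: ref(T3) =?= T2.
Bind T2 := ref(T3); no other remaining equation mentions T2.
Decompose ref/1: T3 =?= io(float).
Bind T3 := io(float). Substituting into the earlier binding gives T2 := ref(io(float)).
No equations remain and no clash or occurs-check failure arose, so a unifier exists.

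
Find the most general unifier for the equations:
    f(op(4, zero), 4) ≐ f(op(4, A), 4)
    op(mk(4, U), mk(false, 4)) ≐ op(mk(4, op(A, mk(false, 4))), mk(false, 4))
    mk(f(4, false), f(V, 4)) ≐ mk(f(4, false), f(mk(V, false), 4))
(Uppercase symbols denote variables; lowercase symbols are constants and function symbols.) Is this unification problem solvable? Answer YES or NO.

NO

Decompose f/2: op(4, zero) ≐ op(4, A),  4 ≐ 4.
Decompose op/2: 4 ≐ 4,  zero ≐ A.
Delete trivial equation 4 ≐ 4.
Bind A := zero; substituting into the one remaining equation that mentions A gives: op(mk(4, U), mk(false, 4)) ≐ op(mk(4, op(zero, mk(false, 4))), mk(false, 4)).
Delete trivial equation 4 ≐ 4.
Decompose op/2: mk(4, U) ≐ mk(4, op(zero, mk(false, 4))),  mk(false, 4) ≐ mk(false, 4).
Decompose mk/2: 4 ≐ 4,  U ≐ op(zero, mk(false, 4)).
Delete trivial equation 4 ≐ 4.
Bind U := op(zero, mk(false, 4)); no other remaining equation mentions U.
Delete trivial equation mk(false, 4) ≐ mk(false, 4).
Decompose mk/2: f(4, false) ≐ f(4, false),  f(V, 4) ≐ f(mk(V, false), 4).
Delete trivial equation f(4, false) ≐ f(4, false).
Decompose f/2: V ≐ mk(V, false),  4 ≐ 4.
Occurs check fails: V occurs in mk(V, false); the equation V ≐ mk(V, false) has no finite solution.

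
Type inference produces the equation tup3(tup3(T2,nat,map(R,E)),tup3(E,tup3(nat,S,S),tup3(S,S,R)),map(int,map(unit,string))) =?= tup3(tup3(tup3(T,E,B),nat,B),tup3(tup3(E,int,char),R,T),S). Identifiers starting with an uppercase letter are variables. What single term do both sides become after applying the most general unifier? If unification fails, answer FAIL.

Decompose tup3/3: tup3(T2,nat,map(R,E)) =?= tup3(tup3(T,E,B),nat,B),  tup3(E,tup3(nat,S,S),tup3(S,S,R)) =?= tup3(tup3(E,int,char),R,T),  map(int,map(unit,string)) =?= S.
Decompose tup3/3: T2 =?= tup3(T,E,B),  nat =?= nat,  map(R,E) =?= B.
Bind T2 := tup3(T,E,B); no other remaining equation mentions T2.
Delete trivial equation nat =?= nat.
Bind B := map(R,E); no other remaining equation mentions B. Substituting into the earlier binding gives T2 := tup3(T,E,map(R,E)).
Decompose tup3/3: E =?= tup3(E,int,char),  tup3(nat,S,S) =?= R,  tup3(S,S,R) =?= T.
Occurs check fails: E occurs in tup3(E,int,char); the equation E =?= tup3(E,int,char) has no finite solution.

FAIL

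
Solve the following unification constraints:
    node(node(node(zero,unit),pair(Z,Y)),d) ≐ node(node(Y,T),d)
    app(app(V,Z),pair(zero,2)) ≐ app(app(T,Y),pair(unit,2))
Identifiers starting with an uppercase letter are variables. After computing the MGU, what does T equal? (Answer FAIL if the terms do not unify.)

Decompose node/2: node(node(zero,unit),pair(Z,Y)) ≐ node(Y,T),  d ≐ d.
Decompose node/2: node(zero,unit) ≐ Y,  pair(Z,Y) ≐ T.
Bind Y := node(zero,unit); substituting into the 2 remaining equations that mention Y gives: pair(Z,node(zero,unit)) ≐ T,  app(app(V,Z),pair(zero,2)) ≐ app(app(T,node(zero,unit)),pair(unit,2)).
Bind T := pair(Z,node(zero,unit)); substituting into the one remaining equation that mentions T gives: app(app(V,Z),pair(zero,2)) ≐ app(app(pair(Z,node(zero,unit)),node(zero,unit)),pair(unit,2)).
Delete trivial equation d ≐ d.
Decompose app/2: app(V,Z) ≐ app(pair(Z,node(zero,unit)),node(zero,unit)),  pair(zero,2) ≐ pair(unit,2).
Decompose app/2: V ≐ pair(Z,node(zero,unit)),  Z ≐ node(zero,unit).
Bind V := pair(Z,node(zero,unit)); no other remaining equation mentions V.
Bind Z := node(zero,unit); no other remaining equation mentions Z. Substituting into the earlier bindings gives T := pair(node(zero,unit),node(zero,unit)), V := pair(node(zero,unit),node(zero,unit)).
Decompose pair/2: zero ≐ unit,  2 ≐ 2.
Clash: constants zero and unit differ; no unifier exists.

FAIL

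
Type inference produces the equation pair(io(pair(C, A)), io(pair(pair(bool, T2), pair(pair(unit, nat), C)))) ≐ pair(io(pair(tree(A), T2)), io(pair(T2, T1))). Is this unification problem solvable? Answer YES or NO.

NO

Decompose pair/2: io(pair(C, A)) ≐ io(pair(tree(A), T2)),  io(pair(pair(bool, T2), pair(pair(unit, nat), C))) ≐ io(pair(T2, T1)).
Decompose io/1: pair(C, A) ≐ pair(tree(A), T2).
Decompose pair/2: C ≐ tree(A),  A ≐ T2.
Bind C := tree(A); substituting into the one remaining equation that mentions C gives: io(pair(pair(bool, T2), pair(pair(unit, nat), tree(A)))) ≐ io(pair(T2, T1)).
Bind A := T2; substituting into the remaining equation gives: io(pair(pair(bool, T2), pair(pair(unit, nat), tree(T2)))) ≐ io(pair(T2, T1)). Substituting into the earlier binding gives C := tree(T2).
Decompose io/1: pair(pair(bool, T2), pair(pair(unit, nat), tree(T2))) ≐ pair(T2, T1).
Decompose pair/2: pair(bool, T2) ≐ T2,  pair(pair(unit, nat), tree(T2)) ≐ T1.
Occurs check fails: T2 occurs in pair(bool, T2); the equation T2 ≐ pair(bool, T2) has no finite solution.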